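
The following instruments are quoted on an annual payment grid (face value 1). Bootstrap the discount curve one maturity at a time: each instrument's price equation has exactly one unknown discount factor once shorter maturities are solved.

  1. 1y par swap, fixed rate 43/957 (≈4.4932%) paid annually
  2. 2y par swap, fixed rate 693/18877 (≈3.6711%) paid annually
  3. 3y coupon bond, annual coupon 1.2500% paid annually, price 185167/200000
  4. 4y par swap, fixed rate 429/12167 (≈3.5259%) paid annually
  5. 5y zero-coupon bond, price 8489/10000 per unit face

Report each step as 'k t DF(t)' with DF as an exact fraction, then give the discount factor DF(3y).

step 1 [1y] swap r/1=43/957: DF=(1 − 43/957·(0))/(1+43/957) = 957/1000 ≈ 0.957000
step 2 [2y] swap r/1=693/18877: DF=(1 − 693/18877·(0.957000))/(1+693/18877) = 9307/10000 ≈ 0.930700
step 3 [3y] bond c/1=1/80: DF=(185167/200000 − 1/80·(0.957000+0.930700))/(1+1/80) = 8911/10000 ≈ 0.891100
step 4 [4y] swap r/1=429/12167: DF=(1 − 429/12167·(0.957000+0.930700+0.891100))/(1+429/12167) = 8713/10000 ≈ 0.871300
step 5 [5y] zero: DF = P = 8489/10000 ≈ 0.848900

1 1 957/1000
2 2 9307/10000
3 3 8911/10000
4 4 8713/10000
5 5 8489/10000
DF(3y) = 8911/10000 ≈ 0.891100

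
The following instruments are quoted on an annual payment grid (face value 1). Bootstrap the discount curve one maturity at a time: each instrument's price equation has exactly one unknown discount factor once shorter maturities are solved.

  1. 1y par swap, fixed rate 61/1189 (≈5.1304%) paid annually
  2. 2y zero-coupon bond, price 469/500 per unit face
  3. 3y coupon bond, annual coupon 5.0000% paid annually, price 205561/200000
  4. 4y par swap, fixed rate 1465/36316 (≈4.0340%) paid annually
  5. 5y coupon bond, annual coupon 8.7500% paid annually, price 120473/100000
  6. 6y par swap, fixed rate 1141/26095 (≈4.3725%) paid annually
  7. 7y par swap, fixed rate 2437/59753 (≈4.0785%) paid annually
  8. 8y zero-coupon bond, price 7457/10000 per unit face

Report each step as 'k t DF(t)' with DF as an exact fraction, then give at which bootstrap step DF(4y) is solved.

step 1 [1y] swap r/1=61/1189: DF=(1 − 61/1189·(0))/(1+61/1189) = 1189/1250 ≈ 0.951200
step 2 [2y] zero: DF = P = 469/500 ≈ 0.938000
step 3 [3y] bond c/1=1/20: DF=(205561/200000 − 1/20·(0.951200+0.938000))/(1+1/20) = 8889/10000 ≈ 0.888900
step 4 [4y] swap r/1=1465/36316: DF=(1 − 1465/36316·(0.951200+0.938000+0.888900))/(1+1465/36316) = 1707/2000 ≈ 0.853500
step 5 [5y] bond c/1=7/80: DF=(120473/100000 − 7/80·(0.951200+0.938000+0.888900+0.853500))/(1+7/80) = 2039/2500 ≈ 0.815600
step 6 [6y] swap r/1=1141/26095: DF=(1 − 1141/26095·(0.951200+0.938000+0.888900+0.853500+0.815600))/(1+1141/26095) = 3859/5000 ≈ 0.771800
step 7 [7y] swap r/1=2437/59753: DF=(1 − 2437/59753·(0.951200+0.938000+0.888900+0.853500+0.815600+0.771800))/(1+2437/59753) = 7563/10000 ≈ 0.756300
step 8 [8y] zero: DF = P = 7457/10000 ≈ 0.745700

1 1 1189/1250
2 2 469/500
3 3 8889/10000
4 4 1707/2000
5 5 2039/2500
6 6 3859/5000
7 7 7563/10000
8 8 7457/10000
DF(4y) is solved at step 4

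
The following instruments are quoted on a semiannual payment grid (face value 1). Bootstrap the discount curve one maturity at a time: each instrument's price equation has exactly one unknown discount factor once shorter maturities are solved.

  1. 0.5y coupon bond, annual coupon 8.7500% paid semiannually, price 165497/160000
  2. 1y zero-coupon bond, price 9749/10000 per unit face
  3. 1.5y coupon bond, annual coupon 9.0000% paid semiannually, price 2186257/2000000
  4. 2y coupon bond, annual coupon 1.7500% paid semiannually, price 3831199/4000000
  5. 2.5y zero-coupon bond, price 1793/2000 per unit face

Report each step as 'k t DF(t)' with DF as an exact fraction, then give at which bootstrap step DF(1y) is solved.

step 1 [0.5y] bond c/2=7/160: DF=(165497/160000 − 7/160·(0))/(1+7/160) = 991/1000 ≈ 0.991000
step 2 [1y] zero: DF = P = 9749/10000 ≈ 0.974900
step 3 [1.5y] bond c/2=9/200: DF=(2186257/2000000 − 9/200·(0.991000+0.974900))/(1+9/200) = 4807/5000 ≈ 0.961400
step 4 [2y] bond c/2=7/800: DF=(3831199/4000000 − 7/800·(0.991000+0.974900+0.961400))/(1+7/800) = 9241/10000 ≈ 0.924100
step 5 [2.5y] zero: DF = P = 1793/2000 ≈ 0.896500

1 1/2 991/1000
2 1 9749/10000
3 3/2 4807/5000
4 2 9241/10000
5 5/2 1793/2000
DF(1y) is solved at step 2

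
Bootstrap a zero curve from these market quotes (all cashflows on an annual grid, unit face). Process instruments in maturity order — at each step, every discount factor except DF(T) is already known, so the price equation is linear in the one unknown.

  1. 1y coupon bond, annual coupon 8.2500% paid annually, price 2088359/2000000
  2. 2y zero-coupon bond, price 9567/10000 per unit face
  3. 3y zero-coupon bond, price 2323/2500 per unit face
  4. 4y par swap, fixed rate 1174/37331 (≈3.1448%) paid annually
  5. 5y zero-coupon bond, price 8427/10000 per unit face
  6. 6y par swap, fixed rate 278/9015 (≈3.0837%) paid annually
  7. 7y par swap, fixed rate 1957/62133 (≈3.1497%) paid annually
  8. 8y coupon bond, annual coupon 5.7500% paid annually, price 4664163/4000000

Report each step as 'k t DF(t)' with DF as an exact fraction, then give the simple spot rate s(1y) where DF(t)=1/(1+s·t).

1 1 4823/5000
2 2 9567/10000
3 3 2323/2500
4 4 4413/5000
5 5 8427/10000
6 6 2083/2500
7 7 8043/10000
8 8 478/625
s(1y) = (1/(4823/5000) − 1)/(1) = 177/4823 ≈ 3.6699%

step 1 [1y] bond c/1=33/400: DF=(2088359/2000000 − 33/400·(0))/(1+33/400) = 4823/5000 ≈ 0.964600
step 2 [2y] zero: DF = P = 9567/10000 ≈ 0.956700
step 3 [3y] zero: DF = P = 2323/2500 ≈ 0.929200
step 4 [4y] swap r/1=1174/37331: DF=(1 − 1174/37331·(0.964600+0.956700+0.929200))/(1+1174/37331) = 4413/5000 ≈ 0.882600
step 5 [5y] zero: DF = P = 8427/10000 ≈ 0.842700
step 6 [6y] swap r/1=278/9015: DF=(1 − 278/9015·(0.964600+0.956700+0.929200+0.882600+0.842700))/(1+278/9015) = 2083/2500 ≈ 0.833200
step 7 [7y] swap r/1=1957/62133: DF=(1 − 1957/62133·(0.964600+0.956700+0.929200+0.882600+0.842700+0.833200))/(1+1957/62133) = 8043/10000 ≈ 0.804300
step 8 [8y] bond c/1=23/400: DF=(4664163/4000000 − 23/400·(0.964600+0.956700+0.929200+0.882600+0.842700+0.833200+0.804300))/(1+23/400) = 478/625 ≈ 0.764800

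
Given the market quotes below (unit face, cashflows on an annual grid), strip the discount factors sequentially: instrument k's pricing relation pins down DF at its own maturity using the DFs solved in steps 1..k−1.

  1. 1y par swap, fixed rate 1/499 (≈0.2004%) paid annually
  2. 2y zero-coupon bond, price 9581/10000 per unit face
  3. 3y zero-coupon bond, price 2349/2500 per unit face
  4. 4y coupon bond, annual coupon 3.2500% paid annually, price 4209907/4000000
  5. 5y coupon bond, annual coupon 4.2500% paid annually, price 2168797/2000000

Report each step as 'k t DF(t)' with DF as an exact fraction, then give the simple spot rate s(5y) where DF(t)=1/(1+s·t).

step 1 [1y] swap r/1=1/499: DF=(1 − 1/499·(0))/(1+1/499) = 499/500 ≈ 0.998000
step 2 [2y] zero: DF = P = 9581/10000 ≈ 0.958100
step 3 [3y] zero: DF = P = 2349/2500 ≈ 0.939600
step 4 [4y] bond c/1=13/400: DF=(4209907/4000000 − 13/400·(0.998000+0.958100+0.939600))/(1+13/400) = 4641/5000 ≈ 0.928200
step 5 [5y] bond c/1=17/400: DF=(2168797/2000000 − 17/400·(0.998000+0.958100+0.939600+0.928200))/(1+17/400) = 8843/10000 ≈ 0.884300

1 1 499/500
2 2 9581/10000
3 3 2349/2500
4 4 4641/5000
5 5 8843/10000
s(5y) = (1/(8843/10000) − 1)/(5) = 1157/44215 ≈ 2.6168%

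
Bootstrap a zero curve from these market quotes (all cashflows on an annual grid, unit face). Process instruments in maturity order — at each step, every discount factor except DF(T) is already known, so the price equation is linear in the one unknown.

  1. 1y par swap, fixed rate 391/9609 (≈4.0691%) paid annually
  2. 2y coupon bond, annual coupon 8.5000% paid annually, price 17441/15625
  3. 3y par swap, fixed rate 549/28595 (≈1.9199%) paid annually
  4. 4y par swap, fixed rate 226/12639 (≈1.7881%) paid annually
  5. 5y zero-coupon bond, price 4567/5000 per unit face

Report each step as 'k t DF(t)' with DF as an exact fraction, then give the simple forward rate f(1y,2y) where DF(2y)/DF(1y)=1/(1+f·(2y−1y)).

1 1 9609/10000
2 2 1907/2000
3 3 9451/10000
4 4 4661/5000
5 5 4567/5000
f(1y,2y) = ((9609/10000)/(1907/2000) − 1)/(1) = 74/9535 ≈ 0.7761%

step 1 [1y] swap r/1=391/9609: DF=(1 − 391/9609·(0))/(1+391/9609) = 9609/10000 ≈ 0.960900
step 2 [2y] bond c/1=17/200: DF=(17441/15625 − 17/200·(0.960900))/(1+17/200) = 1907/2000 ≈ 0.953500
step 3 [3y] swap r/1=549/28595: DF=(1 − 549/28595·(0.960900+0.953500))/(1+549/28595) = 9451/10000 ≈ 0.945100
step 4 [4y] swap r/1=226/12639: DF=(1 − 226/12639·(0.960900+0.953500+0.945100))/(1+226/12639) = 4661/5000 ≈ 0.932200
step 5 [5y] zero: DF = P = 4567/5000 ≈ 0.913400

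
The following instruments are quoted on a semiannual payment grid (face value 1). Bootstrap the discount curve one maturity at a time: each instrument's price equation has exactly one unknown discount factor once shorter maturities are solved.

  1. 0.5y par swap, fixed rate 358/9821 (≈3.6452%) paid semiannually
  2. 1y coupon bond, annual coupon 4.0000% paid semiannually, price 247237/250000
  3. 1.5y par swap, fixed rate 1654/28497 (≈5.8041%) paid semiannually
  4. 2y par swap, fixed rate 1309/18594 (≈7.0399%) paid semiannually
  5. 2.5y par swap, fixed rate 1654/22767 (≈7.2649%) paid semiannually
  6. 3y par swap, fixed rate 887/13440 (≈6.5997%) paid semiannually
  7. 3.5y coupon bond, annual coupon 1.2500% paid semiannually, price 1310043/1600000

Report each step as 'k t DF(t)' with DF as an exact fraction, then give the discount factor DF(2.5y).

step 1 [0.5y] swap r/2=179/9821: DF=(1 − 179/9821·(0))/(1+179/9821) = 9821/10000 ≈ 0.982100
step 2 [1y] bond c/2=1/50: DF=(247237/250000 − 1/50·(0.982100))/(1+1/50) = 9503/10000 ≈ 0.950300
step 3 [1.5y] swap r/2=827/28497: DF=(1 − 827/28497·(0.982100+0.950300))/(1+827/28497) = 9173/10000 ≈ 0.917300
step 4 [2y] swap r/2=1309/37188: DF=(1 − 1309/37188·(0.982100+0.950300+0.917300))/(1+1309/37188) = 8691/10000 ≈ 0.869100
step 5 [2.5y] swap r/2=827/22767: DF=(1 − 827/22767·(0.982100+0.950300+0.917300+0.869100))/(1+827/22767) = 4173/5000 ≈ 0.834600
step 6 [3y] swap r/2=887/26880: DF=(1 − 887/26880·(0.982100+0.950300+0.917300+0.869100+0.834600))/(1+887/26880) = 4113/5000 ≈ 0.822600
step 7 [3.5y] bond c/2=1/160: DF=(1310043/1600000 − 1/160·(0.982100+0.950300+0.917300+0.869100+0.834600+0.822600))/(1+1/160) = 7803/10000 ≈ 0.780300

1 1/2 9821/10000
2 1 9503/10000
3 3/2 9173/10000
4 2 8691/10000
5 5/2 4173/5000
6 3 4113/5000
7 7/2 7803/10000
DF(2.5y) = 4173/5000 ≈ 0.834600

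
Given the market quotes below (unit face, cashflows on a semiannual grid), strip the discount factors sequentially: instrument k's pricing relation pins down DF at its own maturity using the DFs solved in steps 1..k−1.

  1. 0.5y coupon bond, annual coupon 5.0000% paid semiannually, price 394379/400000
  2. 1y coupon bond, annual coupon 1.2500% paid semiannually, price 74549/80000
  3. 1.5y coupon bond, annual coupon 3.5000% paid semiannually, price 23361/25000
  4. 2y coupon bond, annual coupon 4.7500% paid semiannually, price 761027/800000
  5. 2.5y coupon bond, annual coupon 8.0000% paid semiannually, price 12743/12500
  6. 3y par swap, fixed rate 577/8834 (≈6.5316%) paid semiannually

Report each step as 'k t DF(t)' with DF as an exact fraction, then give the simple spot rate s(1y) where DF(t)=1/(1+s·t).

step 1 [0.5y] bond c/2=1/40: DF=(394379/400000 − 1/40·(0))/(1+1/40) = 9619/10000 ≈ 0.961900
step 2 [1y] bond c/2=1/160: DF=(74549/80000 − 1/160·(0.961900))/(1+1/160) = 9201/10000 ≈ 0.920100
step 3 [1.5y] bond c/2=7/400: DF=(23361/25000 − 7/400·(0.961900+0.920100))/(1+7/400) = 443/500 ≈ 0.886000
step 4 [2y] bond c/2=19/800: DF=(761027/800000 − 19/800·(0.961900+0.920100+0.886000))/(1+19/800) = 173/200 ≈ 0.865000
step 5 [2.5y] bond c/2=1/25: DF=(12743/12500 − 1/25·(0.961900+0.920100+0.886000+0.865000))/(1+1/25) = 1681/2000 ≈ 0.840500
step 6 [3y] swap r/2=577/17668: DF=(1 − 577/17668·(0.961900+0.920100+0.886000+0.865000+0.840500))/(1+577/17668) = 8269/10000 ≈ 0.826900

1 1/2 9619/10000
2 1 9201/10000
3 3/2 443/500
4 2 173/200
5 5/2 1681/2000
6 3 8269/10000
s(1y) = (1/(9201/10000) − 1)/(1) = 799/9201 ≈ 8.6838%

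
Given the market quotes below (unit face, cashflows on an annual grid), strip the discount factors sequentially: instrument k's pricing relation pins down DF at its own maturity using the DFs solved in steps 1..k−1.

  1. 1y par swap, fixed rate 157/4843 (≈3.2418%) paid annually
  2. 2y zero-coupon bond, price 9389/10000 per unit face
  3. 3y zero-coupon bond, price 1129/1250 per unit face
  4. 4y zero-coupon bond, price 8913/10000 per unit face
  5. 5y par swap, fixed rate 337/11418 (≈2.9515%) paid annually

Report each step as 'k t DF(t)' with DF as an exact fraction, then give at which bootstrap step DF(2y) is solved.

1 1 4843/5000
2 2 9389/10000
3 3 1129/1250
4 4 8913/10000
5 5 2163/2500
DF(2y) is solved at step 2

step 1 [1y] swap r/1=157/4843: DF=(1 − 157/4843·(0))/(1+157/4843) = 4843/5000 ≈ 0.968600
step 2 [2y] zero: DF = P = 9389/10000 ≈ 0.938900
step 3 [3y] zero: DF = P = 1129/1250 ≈ 0.903200
step 4 [4y] zero: DF = P = 8913/10000 ≈ 0.891300
step 5 [5y] swap r/1=337/11418: DF=(1 − 337/11418·(0.968600+0.938900+0.903200+0.891300))/(1+337/11418) = 2163/2500 ≈ 0.865200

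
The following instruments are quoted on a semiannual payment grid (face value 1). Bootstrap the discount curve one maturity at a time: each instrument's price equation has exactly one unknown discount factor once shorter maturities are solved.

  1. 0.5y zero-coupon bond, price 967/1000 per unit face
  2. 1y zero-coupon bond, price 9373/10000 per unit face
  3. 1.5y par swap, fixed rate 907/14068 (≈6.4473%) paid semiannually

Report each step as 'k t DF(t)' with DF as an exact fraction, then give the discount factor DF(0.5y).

1 1/2 967/1000
2 1 9373/10000
3 3/2 9093/10000
DF(0.5y) = 967/1000 ≈ 0.967000

step 1 [0.5y] zero: DF = P = 967/1000 ≈ 0.967000
step 2 [1y] zero: DF = P = 9373/10000 ≈ 0.937300
step 3 [1.5y] swap r/2=907/28136: DF=(1 − 907/28136·(0.967000+0.937300))/(1+907/28136) = 9093/10000 ≈ 0.909300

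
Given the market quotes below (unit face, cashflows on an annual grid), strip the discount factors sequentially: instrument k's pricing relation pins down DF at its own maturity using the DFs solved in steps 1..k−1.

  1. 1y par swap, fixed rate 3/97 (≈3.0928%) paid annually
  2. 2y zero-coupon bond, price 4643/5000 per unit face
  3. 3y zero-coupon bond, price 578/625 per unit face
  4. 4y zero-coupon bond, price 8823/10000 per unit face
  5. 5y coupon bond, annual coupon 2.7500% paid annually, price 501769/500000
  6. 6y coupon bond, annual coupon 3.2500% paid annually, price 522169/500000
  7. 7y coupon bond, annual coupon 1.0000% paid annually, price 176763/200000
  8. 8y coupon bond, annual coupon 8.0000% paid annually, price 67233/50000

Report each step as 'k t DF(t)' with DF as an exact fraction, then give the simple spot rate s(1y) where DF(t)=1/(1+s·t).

1 1 97/100
2 2 4643/5000
3 3 578/625
4 4 8823/10000
5 5 351/400
6 6 542/625
7 7 8211/10000
8 8 1561/2000
s(1y) = (1/(97/100) − 1)/(1) = 3/97 ≈ 3.0928%

step 1 [1y] swap r/1=3/97: DF=(1 − 3/97·(0))/(1+3/97) = 97/100 ≈ 0.970000
step 2 [2y] zero: DF = P = 4643/5000 ≈ 0.928600
step 3 [3y] zero: DF = P = 578/625 ≈ 0.924800
step 4 [4y] zero: DF = P = 8823/10000 ≈ 0.882300
step 5 [5y] bond c/1=11/400: DF=(501769/500000 − 11/400·(0.970000+0.928600+0.924800+0.882300))/(1+11/400) = 351/400 ≈ 0.877500
step 6 [6y] bond c/1=13/400: DF=(522169/500000 − 13/400·(0.970000+0.928600+0.924800+0.882300+0.877500))/(1+13/400) = 542/625 ≈ 0.867200
step 7 [7y] bond c/1=1/100: DF=(176763/200000 − 1/100·(0.970000+0.928600+0.924800+0.882300+0.877500+0.867200))/(1+1/100) = 8211/10000 ≈ 0.821100
step 8 [8y] bond c/1=2/25: DF=(67233/50000 − 2/25·(0.970000+0.928600+0.924800+0.882300+0.877500+0.867200+0.821100))/(1+2/25) = 1561/2000 ≈ 0.780500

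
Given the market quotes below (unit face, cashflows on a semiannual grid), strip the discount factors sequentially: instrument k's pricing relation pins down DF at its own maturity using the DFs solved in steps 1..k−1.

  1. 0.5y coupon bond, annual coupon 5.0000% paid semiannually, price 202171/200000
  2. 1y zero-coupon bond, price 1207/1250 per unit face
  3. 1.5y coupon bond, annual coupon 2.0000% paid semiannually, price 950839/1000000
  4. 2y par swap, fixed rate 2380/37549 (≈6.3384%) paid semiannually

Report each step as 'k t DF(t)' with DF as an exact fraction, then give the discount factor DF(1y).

1 1/2 4931/5000
2 1 1207/1250
3 3/2 9221/10000
4 2 881/1000
DF(1y) = 1207/1250 ≈ 0.965600

step 1 [0.5y] bond c/2=1/40: DF=(202171/200000 − 1/40·(0))/(1+1/40) = 4931/5000 ≈ 0.986200
step 2 [1y] zero: DF = P = 1207/1250 ≈ 0.965600
step 3 [1.5y] bond c/2=1/100: DF=(950839/1000000 − 1/100·(0.986200+0.965600))/(1+1/100) = 9221/10000 ≈ 0.922100
step 4 [2y] swap r/2=1190/37549: DF=(1 − 1190/37549·(0.986200+0.965600+0.922100))/(1+1190/37549) = 881/1000 ≈ 0.881000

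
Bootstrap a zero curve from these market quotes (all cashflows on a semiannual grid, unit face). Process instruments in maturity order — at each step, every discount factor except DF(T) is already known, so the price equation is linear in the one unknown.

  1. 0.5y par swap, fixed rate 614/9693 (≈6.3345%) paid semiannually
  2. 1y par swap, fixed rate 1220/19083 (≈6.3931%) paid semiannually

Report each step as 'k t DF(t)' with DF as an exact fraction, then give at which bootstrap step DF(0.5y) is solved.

step 1 [0.5y] swap r/2=307/9693: DF=(1 − 307/9693·(0))/(1+307/9693) = 9693/10000 ≈ 0.969300
step 2 [1y] swap r/2=610/19083: DF=(1 − 610/19083·(0.969300))/(1+610/19083) = 939/1000 ≈ 0.939000

1 1/2 9693/10000
2 1 939/1000
DF(0.5y) is solved at step 1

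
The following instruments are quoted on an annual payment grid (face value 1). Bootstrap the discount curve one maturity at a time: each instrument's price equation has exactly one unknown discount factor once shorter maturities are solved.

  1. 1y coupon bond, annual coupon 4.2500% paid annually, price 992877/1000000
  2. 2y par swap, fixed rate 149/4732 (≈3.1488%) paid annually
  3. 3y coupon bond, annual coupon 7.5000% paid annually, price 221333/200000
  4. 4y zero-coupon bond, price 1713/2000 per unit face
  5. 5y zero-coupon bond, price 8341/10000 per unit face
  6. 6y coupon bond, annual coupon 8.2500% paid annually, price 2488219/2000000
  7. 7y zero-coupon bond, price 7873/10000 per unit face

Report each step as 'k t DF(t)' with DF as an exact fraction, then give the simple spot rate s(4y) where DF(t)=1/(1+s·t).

step 1 [1y] bond c/1=17/400: DF=(992877/1000000 − 17/400·(0))/(1+17/400) = 2381/2500 ≈ 0.952400
step 2 [2y] swap r/1=149/4732: DF=(1 − 149/4732·(0.952400))/(1+149/4732) = 2351/2500 ≈ 0.940400
step 3 [3y] bond c/1=3/40: DF=(221333/200000 − 3/40·(0.952400+0.940400))/(1+3/40) = 4487/5000 ≈ 0.897400
step 4 [4y] zero: DF = P = 1713/2000 ≈ 0.856500
step 5 [5y] zero: DF = P = 8341/10000 ≈ 0.834100
step 6 [6y] bond c/1=33/400: DF=(2488219/2000000 − 33/400·(0.952400+0.940400+0.897400+0.856500+0.834100))/(1+33/400) = 4039/5000 ≈ 0.807800
step 7 [7y] zero: DF = P = 7873/10000 ≈ 0.787300

1 1 2381/2500
2 2 2351/2500
3 3 4487/5000
4 4 1713/2000
5 5 8341/10000
6 6 4039/5000
7 7 7873/10000
s(4y) = (1/(1713/2000) − 1)/(4) = 287/6852 ≈ 4.1886%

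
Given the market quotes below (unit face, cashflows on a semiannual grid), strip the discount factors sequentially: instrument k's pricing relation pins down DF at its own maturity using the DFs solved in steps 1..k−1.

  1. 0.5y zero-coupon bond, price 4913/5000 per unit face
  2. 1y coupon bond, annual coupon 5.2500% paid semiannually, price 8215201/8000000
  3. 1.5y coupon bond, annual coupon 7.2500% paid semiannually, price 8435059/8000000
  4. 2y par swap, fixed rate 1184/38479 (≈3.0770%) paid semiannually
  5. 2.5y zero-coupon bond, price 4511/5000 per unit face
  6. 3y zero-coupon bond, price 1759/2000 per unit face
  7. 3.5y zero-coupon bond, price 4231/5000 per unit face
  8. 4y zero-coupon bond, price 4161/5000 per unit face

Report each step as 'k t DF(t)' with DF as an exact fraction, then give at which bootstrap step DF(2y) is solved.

step 1 [0.5y] zero: DF = P = 4913/5000 ≈ 0.982600
step 2 [1y] bond c/2=21/800: DF=(8215201/8000000 − 21/800·(0.982600))/(1+21/800) = 1951/2000 ≈ 0.975500
step 3 [1.5y] bond c/2=29/800: DF=(8435059/8000000 − 29/800·(0.982600+0.975500))/(1+29/800) = 949/1000 ≈ 0.949000
step 4 [2y] swap r/2=592/38479: DF=(1 − 592/38479·(0.982600+0.975500+0.949000))/(1+592/38479) = 588/625 ≈ 0.940800
step 5 [2.5y] zero: DF = P = 4511/5000 ≈ 0.902200
step 6 [3y] zero: DF = P = 1759/2000 ≈ 0.879500
step 7 [3.5y] zero: DF = P = 4231/5000 ≈ 0.846200
step 8 [4y] zero: DF = P = 4161/5000 ≈ 0.832200

1 1/2 4913/5000
2 1 1951/2000
3 3/2 949/1000
4 2 588/625
5 5/2 4511/5000
6 3 1759/2000
7 7/2 4231/5000
8 4 4161/5000
DF(2y) is solved at step 4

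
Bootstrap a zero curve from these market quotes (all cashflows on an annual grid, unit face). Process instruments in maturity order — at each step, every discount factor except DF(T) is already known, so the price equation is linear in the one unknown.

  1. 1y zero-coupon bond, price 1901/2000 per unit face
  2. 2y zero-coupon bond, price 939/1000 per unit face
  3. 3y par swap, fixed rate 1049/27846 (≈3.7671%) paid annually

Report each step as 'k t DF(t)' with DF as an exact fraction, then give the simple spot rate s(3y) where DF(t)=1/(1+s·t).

step 1 [1y] zero: DF = P = 1901/2000 ≈ 0.950500
step 2 [2y] zero: DF = P = 939/1000 ≈ 0.939000
step 3 [3y] swap r/1=1049/27846: DF=(1 − 1049/27846·(0.950500+0.939000))/(1+1049/27846) = 8951/10000 ≈ 0.895100

1 1 1901/2000
2 2 939/1000
3 3 8951/10000
s(3y) = (1/(8951/10000) − 1)/(3) = 1049/26853 ≈ 3.9065%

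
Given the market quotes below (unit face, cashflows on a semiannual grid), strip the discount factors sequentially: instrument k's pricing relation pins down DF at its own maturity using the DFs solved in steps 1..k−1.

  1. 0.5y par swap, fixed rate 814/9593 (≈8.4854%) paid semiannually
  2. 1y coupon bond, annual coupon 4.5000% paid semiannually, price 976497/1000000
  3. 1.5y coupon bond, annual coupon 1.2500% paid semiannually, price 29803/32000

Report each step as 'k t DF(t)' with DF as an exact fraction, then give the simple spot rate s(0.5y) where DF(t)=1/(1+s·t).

step 1 [0.5y] swap r/2=407/9593: DF=(1 − 407/9593·(0))/(1+407/9593) = 9593/10000 ≈ 0.959300
step 2 [1y] bond c/2=9/400: DF=(976497/1000000 − 9/400·(0.959300))/(1+9/400) = 9339/10000 ≈ 0.933900
step 3 [1.5y] bond c/2=1/160: DF=(29803/32000 − 1/160·(0.959300+0.933900))/(1+1/160) = 4569/5000 ≈ 0.913800

1 1/2 9593/10000
2 1 9339/10000
3 3/2 4569/5000
s(0.5y) = (1/(9593/10000) − 1)/(1/2) = 814/9593 ≈ 8.4854%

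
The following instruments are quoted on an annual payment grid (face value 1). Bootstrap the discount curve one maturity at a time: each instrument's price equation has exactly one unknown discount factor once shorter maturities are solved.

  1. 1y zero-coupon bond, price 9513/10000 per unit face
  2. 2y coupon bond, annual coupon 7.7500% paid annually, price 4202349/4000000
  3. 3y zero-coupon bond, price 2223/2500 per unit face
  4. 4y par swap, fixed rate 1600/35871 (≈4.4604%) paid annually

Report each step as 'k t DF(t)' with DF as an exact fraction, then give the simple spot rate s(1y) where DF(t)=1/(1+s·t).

step 1 [1y] zero: DF = P = 9513/10000 ≈ 0.951300
step 2 [2y] bond c/1=31/400: DF=(4202349/4000000 − 31/400·(0.951300))/(1+31/400) = 4533/5000 ≈ 0.906600
step 3 [3y] zero: DF = P = 2223/2500 ≈ 0.889200
step 4 [4y] swap r/1=1600/35871: DF=(1 − 1600/35871·(0.951300+0.906600+0.889200))/(1+1600/35871) = 21/25 ≈ 0.840000

1 1 9513/10000
2 2 4533/5000
3 3 2223/2500
4 4 21/25
s(1y) = (1/(9513/10000) − 1)/(1) = 487/9513 ≈ 5.1193%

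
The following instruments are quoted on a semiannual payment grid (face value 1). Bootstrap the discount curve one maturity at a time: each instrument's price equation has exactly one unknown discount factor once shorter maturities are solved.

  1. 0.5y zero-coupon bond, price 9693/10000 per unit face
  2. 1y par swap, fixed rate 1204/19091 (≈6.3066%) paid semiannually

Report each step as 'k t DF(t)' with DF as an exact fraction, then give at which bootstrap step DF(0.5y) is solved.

step 1 [0.5y] zero: DF = P = 9693/10000 ≈ 0.969300
step 2 [1y] swap r/2=602/19091: DF=(1 − 602/19091·(0.969300))/(1+602/19091) = 4699/5000 ≈ 0.939800

1 1/2 9693/10000
2 1 4699/5000
DF(0.5y) is solved at step 1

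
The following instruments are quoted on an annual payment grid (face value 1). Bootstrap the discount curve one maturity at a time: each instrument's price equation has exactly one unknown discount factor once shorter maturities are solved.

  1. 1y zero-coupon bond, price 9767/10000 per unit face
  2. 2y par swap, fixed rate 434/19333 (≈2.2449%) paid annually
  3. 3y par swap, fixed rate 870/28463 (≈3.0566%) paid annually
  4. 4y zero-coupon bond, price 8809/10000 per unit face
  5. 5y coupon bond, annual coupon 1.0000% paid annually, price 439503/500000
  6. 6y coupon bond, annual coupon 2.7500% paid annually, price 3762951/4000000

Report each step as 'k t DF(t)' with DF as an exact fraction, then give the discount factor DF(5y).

1 1 9767/10000
2 2 4783/5000
3 3 913/1000
4 4 8809/10000
5 5 4167/5000
6 6 1587/2000
DF(5y) = 4167/5000 ≈ 0.833400

step 1 [1y] zero: DF = P = 9767/10000 ≈ 0.976700
step 2 [2y] swap r/1=434/19333: DF=(1 − 434/19333·(0.976700))/(1+434/19333) = 4783/5000 ≈ 0.956600
step 3 [3y] swap r/1=870/28463: DF=(1 − 870/28463·(0.976700+0.956600))/(1+870/28463) = 913/1000 ≈ 0.913000
step 4 [4y] zero: DF = P = 8809/10000 ≈ 0.880900
step 5 [5y] bond c/1=1/100: DF=(439503/500000 − 1/100·(0.976700+0.956600+0.913000+0.880900))/(1+1/100) = 4167/5000 ≈ 0.833400
step 6 [6y] bond c/1=11/400: DF=(3762951/4000000 − 11/400·(0.976700+0.956600+0.913000+0.880900+0.833400))/(1+11/400) = 1587/2000 ≈ 0.793500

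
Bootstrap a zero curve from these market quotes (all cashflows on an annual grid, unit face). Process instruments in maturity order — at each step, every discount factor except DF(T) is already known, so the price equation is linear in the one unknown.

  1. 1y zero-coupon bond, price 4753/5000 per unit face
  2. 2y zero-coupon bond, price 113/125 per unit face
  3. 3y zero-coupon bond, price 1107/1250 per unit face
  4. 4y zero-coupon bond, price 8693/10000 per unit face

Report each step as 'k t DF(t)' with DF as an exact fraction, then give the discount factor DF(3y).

step 1 [1y] zero: DF = P = 4753/5000 ≈ 0.950600
step 2 [2y] zero: DF = P = 113/125 ≈ 0.904000
step 3 [3y] zero: DF = P = 1107/1250 ≈ 0.885600
step 4 [4y] zero: DF = P = 8693/10000 ≈ 0.869300

1 1 4753/5000
2 2 113/125
3 3 1107/1250
4 4 8693/10000
DF(3y) = 1107/1250 ≈ 0.885600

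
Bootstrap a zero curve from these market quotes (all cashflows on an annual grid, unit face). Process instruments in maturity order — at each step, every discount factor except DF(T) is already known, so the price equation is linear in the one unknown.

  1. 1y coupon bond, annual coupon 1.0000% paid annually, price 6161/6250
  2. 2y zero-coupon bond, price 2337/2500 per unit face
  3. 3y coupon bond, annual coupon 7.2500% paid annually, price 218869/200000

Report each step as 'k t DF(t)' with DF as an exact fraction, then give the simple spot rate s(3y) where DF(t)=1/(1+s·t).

step 1 [1y] bond c/1=1/100: DF=(6161/6250 − 1/100·(0))/(1+1/100) = 122/125 ≈ 0.976000
step 2 [2y] zero: DF = P = 2337/2500 ≈ 0.934800
step 3 [3y] bond c/1=29/400: DF=(218869/200000 − 29/400·(0.976000+0.934800))/(1+29/400) = 557/625 ≈ 0.891200

1 1 122/125
2 2 2337/2500
3 3 557/625
s(3y) = (1/(557/625) − 1)/(3) = 68/1671 ≈ 4.0694%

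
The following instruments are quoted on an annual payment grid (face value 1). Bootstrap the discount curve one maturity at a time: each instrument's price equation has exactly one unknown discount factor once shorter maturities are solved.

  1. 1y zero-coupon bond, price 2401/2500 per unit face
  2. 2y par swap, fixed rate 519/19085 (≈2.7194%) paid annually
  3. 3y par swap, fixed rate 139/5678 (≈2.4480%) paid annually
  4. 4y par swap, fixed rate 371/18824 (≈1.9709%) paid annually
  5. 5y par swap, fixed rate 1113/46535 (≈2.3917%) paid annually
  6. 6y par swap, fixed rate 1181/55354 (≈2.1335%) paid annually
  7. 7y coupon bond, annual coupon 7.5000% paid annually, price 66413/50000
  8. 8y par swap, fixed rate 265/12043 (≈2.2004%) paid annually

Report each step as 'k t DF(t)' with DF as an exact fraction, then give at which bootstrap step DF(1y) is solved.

step 1 [1y] zero: DF = P = 2401/2500 ≈ 0.960400
step 2 [2y] swap r/1=519/19085: DF=(1 − 519/19085·(0.960400))/(1+519/19085) = 9481/10000 ≈ 0.948100
step 3 [3y] swap r/1=139/5678: DF=(1 − 139/5678·(0.960400+0.948100))/(1+139/5678) = 1861/2000 ≈ 0.930500
step 4 [4y] swap r/1=371/18824: DF=(1 − 371/18824·(0.960400+0.948100+0.930500))/(1+371/18824) = 4629/5000 ≈ 0.925800
step 5 [5y] swap r/1=1113/46535: DF=(1 − 1113/46535·(0.960400+0.948100+0.930500+0.925800))/(1+1113/46535) = 8887/10000 ≈ 0.888700
step 6 [6y] swap r/1=1181/55354: DF=(1 − 1181/55354·(0.960400+0.948100+0.930500+0.925800+0.888700))/(1+1181/55354) = 8819/10000 ≈ 0.881900
step 7 [7y] bond c/1=3/40: DF=(66413/50000 − 3/40·(0.960400+0.948100+0.930500+0.925800+0.888700+0.881900))/(1+3/40) = 4247/5000 ≈ 0.849400
step 8 [8y] swap r/1=265/12043: DF=(1 − 265/12043·(0.960400+0.948100+0.930500+0.925800+0.888700+0.881900+0.849400))/(1+265/12043) = 841/1000 ≈ 0.841000

1 1 2401/2500
2 2 9481/10000
3 3 1861/2000
4 4 4629/5000
5 5 8887/10000
6 6 8819/10000
7 7 4247/5000
8 8 841/1000
DF(1y) is solved at step 1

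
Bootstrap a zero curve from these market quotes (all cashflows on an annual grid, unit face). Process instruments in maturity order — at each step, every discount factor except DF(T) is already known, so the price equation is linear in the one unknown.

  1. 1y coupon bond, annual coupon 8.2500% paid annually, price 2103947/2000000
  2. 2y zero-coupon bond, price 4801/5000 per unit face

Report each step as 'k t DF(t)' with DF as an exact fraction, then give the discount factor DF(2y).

1 1 4859/5000
2 2 4801/5000
DF(2y) = 4801/5000 ≈ 0.960200

step 1 [1y] bond c/1=33/400: DF=(2103947/2000000 − 33/400·(0))/(1+33/400) = 4859/5000 ≈ 0.971800
step 2 [2y] zero: DF = P = 4801/5000 ≈ 0.960200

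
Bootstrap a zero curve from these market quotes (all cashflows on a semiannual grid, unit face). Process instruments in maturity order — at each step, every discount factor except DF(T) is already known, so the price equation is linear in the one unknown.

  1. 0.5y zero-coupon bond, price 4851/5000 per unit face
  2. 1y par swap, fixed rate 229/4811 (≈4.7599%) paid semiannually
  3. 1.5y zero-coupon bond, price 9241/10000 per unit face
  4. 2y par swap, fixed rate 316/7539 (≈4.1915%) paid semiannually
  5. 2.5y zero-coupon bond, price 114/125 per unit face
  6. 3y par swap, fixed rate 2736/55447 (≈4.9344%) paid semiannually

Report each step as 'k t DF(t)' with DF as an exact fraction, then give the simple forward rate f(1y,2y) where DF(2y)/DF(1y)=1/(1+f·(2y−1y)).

step 1 [0.5y] zero: DF = P = 4851/5000 ≈ 0.970200
step 2 [1y] swap r/2=229/9622: DF=(1 − 229/9622·(0.970200))/(1+229/9622) = 4771/5000 ≈ 0.954200
step 3 [1.5y] zero: DF = P = 9241/10000 ≈ 0.924100
step 4 [2y] swap r/2=158/7539: DF=(1 − 158/7539·(0.970200+0.954200+0.924100))/(1+158/7539) = 921/1000 ≈ 0.921000
step 5 [2.5y] zero: DF = P = 114/125 ≈ 0.912000
step 6 [3y] swap r/2=1368/55447: DF=(1 − 1368/55447·(0.970200+0.954200+0.924100+0.921000+0.912000))/(1+1368/55447) = 1079/1250 ≈ 0.863200

1 1/2 4851/5000
2 1 4771/5000
3 3/2 9241/10000
4 2 921/1000
5 5/2 114/125
6 3 1079/1250
f(1y,2y) = ((4771/5000)/(921/1000) − 1)/(1) = 166/4605 ≈ 3.6048%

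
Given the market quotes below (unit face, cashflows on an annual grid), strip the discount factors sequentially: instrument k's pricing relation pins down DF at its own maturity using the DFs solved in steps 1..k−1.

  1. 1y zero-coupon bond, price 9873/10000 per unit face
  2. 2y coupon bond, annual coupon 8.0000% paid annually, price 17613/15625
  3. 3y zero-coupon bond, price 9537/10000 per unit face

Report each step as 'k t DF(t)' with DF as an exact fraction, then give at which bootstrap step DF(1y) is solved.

step 1 [1y] zero: DF = P = 9873/10000 ≈ 0.987300
step 2 [2y] bond c/1=2/25: DF=(17613/15625 − 2/25·(0.987300))/(1+2/25) = 4853/5000 ≈ 0.970600
step 3 [3y] zero: DF = P = 9537/10000 ≈ 0.953700

1 1 9873/10000
2 2 4853/5000
3 3 9537/10000
DF(1y) is solved at step 1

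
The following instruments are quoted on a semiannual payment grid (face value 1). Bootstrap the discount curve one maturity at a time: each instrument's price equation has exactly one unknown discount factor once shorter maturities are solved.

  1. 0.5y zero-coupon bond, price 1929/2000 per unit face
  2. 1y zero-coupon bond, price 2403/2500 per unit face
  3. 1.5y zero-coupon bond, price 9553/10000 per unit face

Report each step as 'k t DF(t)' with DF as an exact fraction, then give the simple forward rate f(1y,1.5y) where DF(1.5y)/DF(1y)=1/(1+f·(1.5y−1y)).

step 1 [0.5y] zero: DF = P = 1929/2000 ≈ 0.964500
step 2 [1y] zero: DF = P = 2403/2500 ≈ 0.961200
step 3 [1.5y] zero: DF = P = 9553/10000 ≈ 0.955300

1 1/2 1929/2000
2 1 2403/2500
3 3/2 9553/10000
f(1y,1.5y) = ((2403/2500)/(9553/10000) − 1)/(1/2) = 118/9553 ≈ 1.2352%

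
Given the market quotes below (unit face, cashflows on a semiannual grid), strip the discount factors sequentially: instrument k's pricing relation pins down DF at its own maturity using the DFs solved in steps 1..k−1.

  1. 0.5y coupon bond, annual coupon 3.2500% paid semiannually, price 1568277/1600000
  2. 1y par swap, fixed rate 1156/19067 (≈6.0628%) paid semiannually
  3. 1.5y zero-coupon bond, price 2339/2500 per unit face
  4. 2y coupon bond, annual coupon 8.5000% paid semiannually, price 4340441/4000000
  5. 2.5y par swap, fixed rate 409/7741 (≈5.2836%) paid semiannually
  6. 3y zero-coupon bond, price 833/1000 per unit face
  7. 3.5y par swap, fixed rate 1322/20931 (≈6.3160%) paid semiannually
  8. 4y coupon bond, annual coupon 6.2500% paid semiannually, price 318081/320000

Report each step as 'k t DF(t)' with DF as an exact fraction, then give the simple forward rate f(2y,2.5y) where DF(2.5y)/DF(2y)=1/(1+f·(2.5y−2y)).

1 1/2 1929/2000
2 1 4711/5000
3 3/2 2339/2500
4 2 37/40
5 5/2 8773/10000
6 3 833/1000
7 7/2 8017/10000
8 4 967/1250
f(2y,2.5y) = ((37/40)/(8773/10000) − 1)/(1/2) = 954/8773 ≈ 10.8743%

step 1 [0.5y] bond c/2=13/800: DF=(1568277/1600000 − 13/800·(0))/(1+13/800) = 1929/2000 ≈ 0.964500
step 2 [1y] swap r/2=578/19067: DF=(1 − 578/19067·(0.964500))/(1+578/19067) = 4711/5000 ≈ 0.942200
step 3 [1.5y] zero: DF = P = 2339/2500 ≈ 0.935600
step 4 [2y] bond c/2=17/400: DF=(4340441/4000000 − 17/400·(0.964500+0.942200+0.935600))/(1+17/400) = 37/40 ≈ 0.925000
step 5 [2.5y] swap r/2=409/15482: DF=(1 − 409/15482·(0.964500+0.942200+0.935600+0.925000))/(1+409/15482) = 8773/10000 ≈ 0.877300
step 6 [3y] zero: DF = P = 833/1000 ≈ 0.833000
step 7 [3.5y] swap r/2=661/20931: DF=(1 − 661/20931·(0.964500+0.942200+0.935600+0.925000+0.877300+0.833000))/(1+661/20931) = 8017/10000 ≈ 0.801700
step 8 [4y] bond c/2=1/32: DF=(318081/320000 − 1/32·(0.964500+0.942200+0.935600+0.925000+0.877300+0.833000+0.801700))/(1+1/32) = 967/1250 ≈ 0.773600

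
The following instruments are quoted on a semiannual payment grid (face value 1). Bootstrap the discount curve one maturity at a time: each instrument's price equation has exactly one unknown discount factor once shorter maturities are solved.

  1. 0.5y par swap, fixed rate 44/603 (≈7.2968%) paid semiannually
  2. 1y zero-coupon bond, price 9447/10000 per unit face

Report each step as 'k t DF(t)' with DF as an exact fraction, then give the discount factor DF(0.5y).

step 1 [0.5y] swap r/2=22/603: DF=(1 − 22/603·(0))/(1+22/603) = 603/625 ≈ 0.964800
step 2 [1y] zero: DF = P = 9447/10000 ≈ 0.944700

1 1/2 603/625
2 1 9447/10000
DF(0.5y) = 603/625 ≈ 0.964800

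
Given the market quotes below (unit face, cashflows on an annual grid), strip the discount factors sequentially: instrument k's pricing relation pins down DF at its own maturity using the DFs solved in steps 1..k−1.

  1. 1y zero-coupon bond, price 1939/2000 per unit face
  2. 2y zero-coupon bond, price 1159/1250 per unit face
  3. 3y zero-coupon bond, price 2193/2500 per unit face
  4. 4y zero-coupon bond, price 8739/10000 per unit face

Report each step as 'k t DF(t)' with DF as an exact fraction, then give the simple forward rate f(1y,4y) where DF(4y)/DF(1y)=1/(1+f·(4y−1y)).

step 1 [1y] zero: DF = P = 1939/2000 ≈ 0.969500
step 2 [2y] zero: DF = P = 1159/1250 ≈ 0.927200
step 3 [3y] zero: DF = P = 2193/2500 ≈ 0.877200
step 4 [4y] zero: DF = P = 8739/10000 ≈ 0.873900

1 1 1939/2000
2 2 1159/1250
3 3 2193/2500
4 4 8739/10000
f(1y,4y) = ((1939/2000)/(8739/10000) − 1)/(3) = 956/26217 ≈ 3.6465%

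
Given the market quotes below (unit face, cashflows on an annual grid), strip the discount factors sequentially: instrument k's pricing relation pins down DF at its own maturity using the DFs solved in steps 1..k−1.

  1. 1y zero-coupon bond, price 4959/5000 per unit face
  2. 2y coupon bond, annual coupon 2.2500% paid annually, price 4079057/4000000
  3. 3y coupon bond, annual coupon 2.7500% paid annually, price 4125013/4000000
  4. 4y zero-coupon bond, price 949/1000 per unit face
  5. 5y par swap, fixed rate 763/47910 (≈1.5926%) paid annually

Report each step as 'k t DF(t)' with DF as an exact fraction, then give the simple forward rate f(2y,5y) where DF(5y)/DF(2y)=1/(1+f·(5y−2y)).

step 1 [1y] zero: DF = P = 4959/5000 ≈ 0.991800
step 2 [2y] bond c/1=9/400: DF=(4079057/4000000 − 9/400·(0.991800))/(1+9/400) = 1951/2000 ≈ 0.975500
step 3 [3y] bond c/1=11/400: DF=(4125013/4000000 − 11/400·(0.991800+0.975500))/(1+11/400) = 951/1000 ≈ 0.951000
step 4 [4y] zero: DF = P = 949/1000 ≈ 0.949000
step 5 [5y] swap r/1=763/47910: DF=(1 − 763/47910·(0.991800+0.975500+0.951000+0.949000))/(1+763/47910) = 9237/10000 ≈ 0.923700

1 1 4959/5000
2 2 1951/2000
3 3 951/1000
4 4 949/1000
5 5 9237/10000
f(2y,5y) = ((1951/2000)/(9237/10000) − 1)/(3) = 518/27711 ≈ 1.8693%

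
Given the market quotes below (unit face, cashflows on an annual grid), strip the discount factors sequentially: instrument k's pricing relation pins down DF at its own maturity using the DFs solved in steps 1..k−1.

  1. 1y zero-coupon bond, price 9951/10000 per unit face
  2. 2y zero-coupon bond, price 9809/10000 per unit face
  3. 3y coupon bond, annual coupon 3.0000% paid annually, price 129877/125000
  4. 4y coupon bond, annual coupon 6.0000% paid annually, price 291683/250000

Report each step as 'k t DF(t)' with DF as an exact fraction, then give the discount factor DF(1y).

1 1 9951/10000
2 2 9809/10000
3 3 1189/1250
4 4 187/200
DF(1y) = 9951/10000 ≈ 0.995100

step 1 [1y] zero: DF = P = 9951/10000 ≈ 0.995100
step 2 [2y] zero: DF = P = 9809/10000 ≈ 0.980900
step 3 [3y] bond c/1=3/100: DF=(129877/125000 − 3/100·(0.995100+0.980900))/(1+3/100) = 1189/1250 ≈ 0.951200
step 4 [4y] bond c/1=3/50: DF=(291683/250000 − 3/50·(0.995100+0.980900+0.951200))/(1+3/50) = 187/200 ≈ 0.935000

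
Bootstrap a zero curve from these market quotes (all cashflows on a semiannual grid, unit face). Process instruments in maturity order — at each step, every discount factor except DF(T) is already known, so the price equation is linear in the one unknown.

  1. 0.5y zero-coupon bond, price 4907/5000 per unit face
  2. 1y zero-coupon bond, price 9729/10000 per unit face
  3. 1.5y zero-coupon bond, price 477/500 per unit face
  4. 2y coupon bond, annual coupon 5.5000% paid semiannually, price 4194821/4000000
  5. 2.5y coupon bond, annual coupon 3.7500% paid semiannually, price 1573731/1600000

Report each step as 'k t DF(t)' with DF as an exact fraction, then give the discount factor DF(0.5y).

1 1/2 4907/5000
2 1 9729/10000
3 3/2 477/500
4 2 2357/2500
5 5/2 4473/5000
DF(0.5y) = 4907/5000 ≈ 0.981400

step 1 [0.5y] zero: DF = P = 4907/5000 ≈ 0.981400
step 2 [1y] zero: DF = P = 9729/10000 ≈ 0.972900
step 3 [1.5y] zero: DF = P = 477/500 ≈ 0.954000
step 4 [2y] bond c/2=11/400: DF=(4194821/4000000 − 11/400·(0.981400+0.972900+0.954000))/(1+11/400) = 2357/2500 ≈ 0.942800
step 5 [2.5y] bond c/2=3/160: DF=(1573731/1600000 − 3/160·(0.981400+0.972900+0.954000+0.942800))/(1+3/160) = 4473/5000 ≈ 0.894600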